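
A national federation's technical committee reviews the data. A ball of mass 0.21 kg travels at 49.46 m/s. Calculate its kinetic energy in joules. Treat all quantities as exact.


KE = 0.5 * m * v^2
KE = 0.5 * 0.21 * 49.46^2
KE = 0.5 * 0.21 * 2446.2916 = 256.8606 J

256.8606 J


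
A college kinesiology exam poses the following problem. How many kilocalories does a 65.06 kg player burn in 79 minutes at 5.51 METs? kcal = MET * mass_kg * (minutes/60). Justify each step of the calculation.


kcal = MET * mass * time_hr
Convert time: 79 min = 1.3167 hr
kcal = 5.51 * 65.06 * 1.3167
kcal = 471.9995 kcal

471.9995 kcal


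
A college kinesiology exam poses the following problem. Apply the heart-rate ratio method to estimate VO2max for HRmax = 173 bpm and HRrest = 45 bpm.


VO2max = 15.3 * HRmax / HRrest
VO2max = 15.3 * 173 / 45
VO2max = 2646.9 / 45 = 58.82 mL/kg/min

58.82 mL/kg/min


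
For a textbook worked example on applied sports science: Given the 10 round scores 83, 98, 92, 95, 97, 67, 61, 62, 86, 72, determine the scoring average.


Average = sum / n
Sum = 813
Average = 813 / 10 = 81.3

81.3


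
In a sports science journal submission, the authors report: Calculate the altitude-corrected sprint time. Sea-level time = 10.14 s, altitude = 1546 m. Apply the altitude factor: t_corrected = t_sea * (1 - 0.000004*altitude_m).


Correction factor = 1 - 0.000004 * 1546 = 0.993816
t_corrected = t_sea * factor = 10.14 * 0.993816
t_corrected = 10.0773 s

10.0773 s


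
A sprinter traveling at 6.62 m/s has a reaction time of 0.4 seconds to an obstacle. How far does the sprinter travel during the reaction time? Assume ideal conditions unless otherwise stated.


d = v * t
d = 6.62 * 0.4
d = 2.648 m

2.648 m


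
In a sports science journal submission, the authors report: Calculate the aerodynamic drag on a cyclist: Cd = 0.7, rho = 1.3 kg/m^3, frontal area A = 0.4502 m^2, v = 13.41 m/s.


Fd = 0.5 * Cd * rho * A * v^2
Fd = 0.5 * 0.7 * 1.3 * 0.4502 * 13.41^2
v^2 = 179.8281
Fd = 0.5 * 0.7 * 1.3 * 0.4502 * 179.8281 = 36.8362 N

36.8362 N


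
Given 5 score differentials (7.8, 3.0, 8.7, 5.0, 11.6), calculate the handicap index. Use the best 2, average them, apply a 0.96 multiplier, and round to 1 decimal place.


All differentials: 7.8, 3.0, 8.7, 5.0, 11.6
Sorted: 3.0, 5.0, 7.8, 8.7, 11.6
Best 2: 3.0, 5.0
Average of best = 8 / 2 = 4
Raw index = 4 * 0.96 = 3.84
Handicap index = round(3.84, 1) = 3.8

3.8


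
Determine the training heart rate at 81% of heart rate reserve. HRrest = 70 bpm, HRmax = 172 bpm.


Target = HRrest + pct*(HRmax - HRrest)
Heart rate reserve = HRmax - HRrest = 172 - 70 = 102 bpm
Fraction = 81% = 0.81
Target = 70 + 0.81 * 102
Target = 70 + 82.62 = 152.62 bpm

152.62 bpm


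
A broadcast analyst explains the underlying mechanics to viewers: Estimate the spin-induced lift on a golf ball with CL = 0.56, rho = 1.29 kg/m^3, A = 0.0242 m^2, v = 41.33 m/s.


FM = 0.5 * CL * rho * A * v^2
FM = 0.5 * 0.56 * 1.29 * 0.0242 * 41.33^2
v^2 = 1708.1689
FM = 0.5 * 0.56 * 1.29 * 0.0242 * 1708.1689 = 14.9312 N

14.9312 N


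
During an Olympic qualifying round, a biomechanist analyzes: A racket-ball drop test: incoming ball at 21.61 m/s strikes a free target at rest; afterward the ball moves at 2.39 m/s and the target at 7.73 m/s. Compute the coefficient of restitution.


e = (v2_after - v1_after) / (v1_before - v2_before)
Numerator = 7.73 - 2.39 = 5.34
Denominator = 21.61 - 0 = 21.61
e = 5.34 / 21.61 = 0.2471

0.2471


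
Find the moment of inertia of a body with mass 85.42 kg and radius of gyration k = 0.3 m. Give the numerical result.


I = m * k^2
I = 85.42 * 0.3^2
I = 85.42 * 0.09 = 7.6878 kg*m^2

7.6878 kg*m^2


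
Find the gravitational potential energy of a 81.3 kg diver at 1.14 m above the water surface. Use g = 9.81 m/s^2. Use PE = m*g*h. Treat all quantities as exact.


PE = m * g * h
PE = 81.3 * 9.81 * 1.14
PE = 797.553 * 1.14 = 909.2104 J

909.2104 J


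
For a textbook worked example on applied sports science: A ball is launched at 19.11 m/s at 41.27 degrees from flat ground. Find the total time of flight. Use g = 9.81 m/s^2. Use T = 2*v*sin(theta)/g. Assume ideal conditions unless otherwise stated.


T = 2*v*sin(theta)/g
sin(theta) = sin(41.27 deg) = 0.6596
T = 2*19.11*0.6596 / 9.81
T = 25.2102 / 9.81 = 2.5698 s

2.5698 s


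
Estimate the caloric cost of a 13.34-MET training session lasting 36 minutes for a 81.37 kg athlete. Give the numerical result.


kcal = MET * mass * time_hr
Convert time: 36 min = 0.6 hr
kcal = 13.34 * 81.37 * 0.6
kcal = 651.2855 kcal

651.2855 kcal


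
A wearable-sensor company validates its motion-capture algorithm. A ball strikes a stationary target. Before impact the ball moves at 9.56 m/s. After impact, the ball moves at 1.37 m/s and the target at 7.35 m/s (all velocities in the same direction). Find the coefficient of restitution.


e = (v2_after - v1_after) / (v1_before - v2_before)
Numerator = 7.35 - 1.37 = 5.98
Denominator = 9.56 - 0 = 9.56
e = 5.98 / 9.56 = 0.6255

0.6255


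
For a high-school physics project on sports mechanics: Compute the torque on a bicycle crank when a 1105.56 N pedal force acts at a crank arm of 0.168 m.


tau = F * d
tau = 1105.56 * 0.168
tau = 185.7341 N*m

185.7341 N*m


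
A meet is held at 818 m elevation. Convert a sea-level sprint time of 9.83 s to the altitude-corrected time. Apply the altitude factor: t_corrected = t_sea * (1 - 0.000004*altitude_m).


Correction factor = 1 - 0.000004 * 818 = 0.996728
t_corrected = t_sea * factor = 9.83 * 0.996728
t_corrected = 9.7978 s

9.7978 s


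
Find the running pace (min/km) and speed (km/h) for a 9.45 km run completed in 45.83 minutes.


Pace = time / distance = 45.83 min / 9.45 km = 4.8497 min/km
Speed = distance / time_in_hours = 9.45 / 0.7638 hr
Speed = 12.3718 km/h

4.8497 min/km, 12.3718 km/h


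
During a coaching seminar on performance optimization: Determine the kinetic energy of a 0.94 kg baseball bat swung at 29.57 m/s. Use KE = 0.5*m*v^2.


KE = 0.5 * m * v^2
KE = 0.5 * 0.94 * 29.57^2
KE = 0.5 * 0.94 * 874.3849 = 410.9609 J

410.9609 J


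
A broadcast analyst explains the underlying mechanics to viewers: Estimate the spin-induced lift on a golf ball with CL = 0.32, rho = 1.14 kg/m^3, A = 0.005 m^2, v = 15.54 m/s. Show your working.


FM = 0.5 * CL * rho * A * v^2
FM = 0.5 * 0.32 * 1.14 * 0.005 * 15.54^2
v^2 = 241.4916
FM = 0.5 * 0.32 * 1.14 * 0.005 * 241.4916 = 0.2202 N

0.2202 N


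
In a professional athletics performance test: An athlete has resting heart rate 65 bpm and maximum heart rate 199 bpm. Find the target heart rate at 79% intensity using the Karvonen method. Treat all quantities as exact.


Target = HRrest + pct*(HRmax - HRrest)
Heart rate reserve = HRmax - HRrest = 199 - 65 = 134 bpm
Fraction = 79% = 0.79
Target = 65 + 0.79 * 134
Target = 65 + 105.86 = 170.86 bpm

170.86 bpm


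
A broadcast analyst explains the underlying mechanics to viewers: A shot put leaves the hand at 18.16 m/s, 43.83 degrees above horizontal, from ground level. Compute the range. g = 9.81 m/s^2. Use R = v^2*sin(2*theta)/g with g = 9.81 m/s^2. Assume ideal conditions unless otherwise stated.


R = v^2 * sin(2*theta) / g
Convert angle to radians: theta = 43.83 deg = 0.765 rad
sin(2*theta) = sin(1.53) = 0.9992
R = 18.16^2 * 0.9992 / 9.81
R = 329.7856 * 0.9992 / 9.81 = 33.5893 m

33.5893 m


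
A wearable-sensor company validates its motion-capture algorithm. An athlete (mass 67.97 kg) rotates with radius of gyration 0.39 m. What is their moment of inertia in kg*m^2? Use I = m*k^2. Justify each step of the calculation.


I = m * k^2
I = 67.97 * 0.39^2
I = 67.97 * 0.1521 = 10.3382 kg*m^2

10.3382 kg*m^2


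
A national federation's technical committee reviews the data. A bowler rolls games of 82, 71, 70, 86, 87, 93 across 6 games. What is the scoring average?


Average = sum / n
Sum = 489
Average = 489 / 6 = 81.5

81.5


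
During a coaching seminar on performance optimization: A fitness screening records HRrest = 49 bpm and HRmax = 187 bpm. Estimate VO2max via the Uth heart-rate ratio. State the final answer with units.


VO2max = 15.3 * HRmax / HRrest
VO2max = 15.3 * 187 / 49
VO2max = 2861.1 / 49 = 58.3898 mL/kg/min

58.3898 mL/kg/min


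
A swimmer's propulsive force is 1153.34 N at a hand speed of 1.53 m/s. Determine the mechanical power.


P = F * v
P = 1153.34 * 1.53
P = 1764.6102 W

1764.6102 W


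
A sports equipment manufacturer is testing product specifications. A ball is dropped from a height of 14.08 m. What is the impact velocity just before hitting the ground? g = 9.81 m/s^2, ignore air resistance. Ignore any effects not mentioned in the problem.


v = sqrt(2 * g * h)
v = sqrt(2 * 9.81 * 14.08)
v = sqrt(276.2496) = 16.6208 m/s

16.6208 m/s


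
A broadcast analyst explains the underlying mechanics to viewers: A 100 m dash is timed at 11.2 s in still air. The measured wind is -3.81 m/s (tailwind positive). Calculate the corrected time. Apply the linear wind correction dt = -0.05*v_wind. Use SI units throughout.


dt = -0.05 * v_wind = -0.05 * -3.81 = 0.1905 s
t_corrected = t_still + dt = 11.2 + (0.1905)
t_corrected = 11.3905 s

11.3905 s


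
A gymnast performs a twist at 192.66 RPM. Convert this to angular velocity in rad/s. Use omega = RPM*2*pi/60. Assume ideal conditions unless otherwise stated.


omega = RPM * 2 * pi / 60
omega = 192.66 * 2 * 3.14159 / 60
omega = 1210.5185 / 60 = 20.1753 rad/s

20.1753 rad/s


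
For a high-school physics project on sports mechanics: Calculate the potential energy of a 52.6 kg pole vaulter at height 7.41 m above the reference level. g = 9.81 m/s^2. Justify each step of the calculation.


PE = m * g * h
PE = 52.6 * 9.81 * 7.41
PE = 516.006 * 7.41 = 3823.6045 J

3823.6045 J


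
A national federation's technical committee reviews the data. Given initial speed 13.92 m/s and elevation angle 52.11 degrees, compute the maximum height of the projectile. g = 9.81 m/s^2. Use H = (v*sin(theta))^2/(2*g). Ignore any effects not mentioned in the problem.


H = (v*sin(theta))^2 / (2*g)
vy = v*sin(theta) = 13.92 * sin(52.11 deg) = 10.9855 m/s
H = vy^2 / (2*g) = 120.6821 / (2*9.81)
H = 120.6821 / 19.62 = 6.151 m

6.151 m


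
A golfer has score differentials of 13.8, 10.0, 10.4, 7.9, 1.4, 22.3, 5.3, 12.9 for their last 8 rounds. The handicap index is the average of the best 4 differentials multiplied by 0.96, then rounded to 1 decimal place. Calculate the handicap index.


All differentials: 13.8, 10.0, 10.4, 7.9, 1.4, 22.3, 5.3, 12.9
Sorted: 1.4, 5.3, 7.9, 10.0, 10.4, 12.9, 13.8, 22.3
Best 4: 1.4, 5.3, 7.9, 10.0
Average of best = 24.6 / 4 = 6.15
Raw index = 6.15 * 0.96 = 5.904
Handicap index = round(5.904, 1) = 5.9

5.9


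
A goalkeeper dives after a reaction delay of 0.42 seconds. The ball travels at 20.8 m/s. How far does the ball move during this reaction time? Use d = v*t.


d = v * t
d = 20.8 * 0.42
d = 8.736 m

8.736 m


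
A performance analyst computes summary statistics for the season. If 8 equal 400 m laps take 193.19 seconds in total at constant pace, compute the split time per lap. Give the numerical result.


Split time = total_time / n_laps = 193.19 / 8
Split time = 24.1487 s per lap

24.1487 s


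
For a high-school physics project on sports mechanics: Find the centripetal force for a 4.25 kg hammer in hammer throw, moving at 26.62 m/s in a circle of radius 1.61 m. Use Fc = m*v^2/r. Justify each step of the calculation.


Fc = m * v^2 / r
v^2 = 26.62^2 = 708.6244
Fc = 4.25 * 708.6244 / 1.61
Fc = 3011.6537 / 1.61 = 1870.5924 N

1870.5924 N


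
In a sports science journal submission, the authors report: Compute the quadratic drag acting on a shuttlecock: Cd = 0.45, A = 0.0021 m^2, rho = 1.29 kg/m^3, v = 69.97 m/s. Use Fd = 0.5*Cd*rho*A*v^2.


Fd = 0.5 * Cd * rho * A * v^2
Fd = 0.5 * 0.45 * 1.29 * 0.0021 * 69.97^2
v^2 = 4895.8009
Fd = 0.5 * 0.45 * 1.29 * 0.0021 * 4895.8009 = 2.9841 N

2.9841 N


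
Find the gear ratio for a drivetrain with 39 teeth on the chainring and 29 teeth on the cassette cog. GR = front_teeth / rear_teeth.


GR = front_teeth / rear_teeth
GR = 39 / 29
GR = 1.3448

1.3448


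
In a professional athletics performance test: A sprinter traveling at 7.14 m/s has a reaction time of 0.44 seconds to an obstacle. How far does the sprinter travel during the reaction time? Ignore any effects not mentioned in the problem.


d = v * t
d = 7.14 * 0.44
d = 3.1416 m

3.1416 m


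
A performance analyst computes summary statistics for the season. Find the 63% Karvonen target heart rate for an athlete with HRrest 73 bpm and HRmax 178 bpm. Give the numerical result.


Target = HRrest + pct*(HRmax - HRrest)
Heart rate reserve = HRmax - HRrest = 178 - 73 = 105 bpm
Fraction = 63% = 0.63
Target = 73 + 0.63 * 105
Target = 73 + 66.15 = 139.15 bpm

139.15 bpm


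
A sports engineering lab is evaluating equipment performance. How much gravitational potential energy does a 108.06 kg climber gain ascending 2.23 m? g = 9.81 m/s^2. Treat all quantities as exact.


PE = m * g * h
PE = 108.06 * 9.81 * 2.23
PE = 1060.0686 * 2.23 = 2363.953 J

2363.953 J


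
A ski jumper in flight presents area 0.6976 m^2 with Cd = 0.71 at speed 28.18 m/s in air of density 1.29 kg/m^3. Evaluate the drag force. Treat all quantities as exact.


Fd = 0.5 * Cd * rho * A * v^2
Fd = 0.5 * 0.71 * 1.29 * 0.6976 * 28.18^2
v^2 = 794.1124
Fd = 0.5 * 0.71 * 1.29 * 0.6976 * 794.1124 = 253.6918 N

253.6918 N


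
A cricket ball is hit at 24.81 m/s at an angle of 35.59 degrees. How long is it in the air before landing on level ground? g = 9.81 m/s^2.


T = 2*v*sin(theta)/g
sin(theta) = sin(35.59 deg) = 0.582
T = 2*24.81*0.582 / 9.81
T = 28.8779 / 9.81 = 2.9437 s

2.9437 s


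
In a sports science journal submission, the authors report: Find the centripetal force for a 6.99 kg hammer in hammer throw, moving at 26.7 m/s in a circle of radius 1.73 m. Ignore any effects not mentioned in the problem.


Fc = m * v^2 / r
v^2 = 26.7^2 = 712.89
Fc = 6.99 * 712.89 / 1.73
Fc = 4983.1011 / 1.73 = 2880.4053 N

2880.4053 N


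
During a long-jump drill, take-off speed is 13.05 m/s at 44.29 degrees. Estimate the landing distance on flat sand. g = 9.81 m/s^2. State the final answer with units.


R = v^2 * sin(2*theta) / g
Convert angle to radians: theta = 44.29 deg = 0.773 rad
sin(2*theta) = sin(1.546) = 0.9997
R = 13.05^2 * 0.9997 / 9.81
R = 170.3025 * 0.9997 / 9.81 = 17.3548 m

17.3548 m


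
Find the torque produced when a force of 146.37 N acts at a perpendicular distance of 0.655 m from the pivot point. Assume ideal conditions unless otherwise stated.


tau = F * d
tau = 146.37 * 0.655
tau = 95.8724 N*m

95.8724 N*m


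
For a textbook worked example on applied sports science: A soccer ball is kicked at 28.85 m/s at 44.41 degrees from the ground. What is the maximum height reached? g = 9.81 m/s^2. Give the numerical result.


H = (v*sin(theta))^2 / (2*g)
vy = v*sin(theta) = 28.85 * sin(44.41 deg) = 20.1889 m/s
H = vy^2 / (2*g) = 407.5911 / (2*9.81)
H = 407.5911 / 19.62 = 20.7743 m

20.7743 m


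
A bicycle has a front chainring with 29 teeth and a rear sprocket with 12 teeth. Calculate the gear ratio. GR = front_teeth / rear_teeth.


GR = front_teeth / rear_teeth
GR = 29 / 12
GR = 2.4167

2.4167


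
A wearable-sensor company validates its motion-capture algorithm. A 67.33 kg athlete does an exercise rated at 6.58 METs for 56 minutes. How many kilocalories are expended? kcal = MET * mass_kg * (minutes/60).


kcal = MET * mass * time_hr
Convert time: 56 min = 0.9333 hr
kcal = 6.58 * 67.33 * 0.9333
kcal = 413.496 kcal

413.496 kcal


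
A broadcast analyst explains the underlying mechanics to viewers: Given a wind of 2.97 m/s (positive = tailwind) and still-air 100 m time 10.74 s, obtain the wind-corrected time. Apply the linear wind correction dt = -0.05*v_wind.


dt = -0.05 * v_wind = -0.05 * 2.97 = -0.1485 s
t_corrected = t_still + dt = 10.74 + (-0.1485)
t_corrected = 10.5915 s

10.5915 s


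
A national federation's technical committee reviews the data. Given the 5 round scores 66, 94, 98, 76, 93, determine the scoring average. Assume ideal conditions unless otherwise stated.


Average = sum / n
Sum = 427
Average = 427 / 5 = 85.4

85.4


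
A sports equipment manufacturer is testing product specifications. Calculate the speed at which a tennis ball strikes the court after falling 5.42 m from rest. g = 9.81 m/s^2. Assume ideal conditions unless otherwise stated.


v = sqrt(2 * g * h)
v = sqrt(2 * 9.81 * 5.42)
v = sqrt(106.3404) = 10.3121 m/s

10.3121 m/s


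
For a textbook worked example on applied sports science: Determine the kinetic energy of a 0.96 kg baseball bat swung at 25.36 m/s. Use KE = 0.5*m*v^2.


KE = 0.5 * m * v^2
KE = 0.5 * 0.96 * 25.36^2
KE = 0.5 * 0.96 * 643.1296 = 308.7022 J

308.7022 J


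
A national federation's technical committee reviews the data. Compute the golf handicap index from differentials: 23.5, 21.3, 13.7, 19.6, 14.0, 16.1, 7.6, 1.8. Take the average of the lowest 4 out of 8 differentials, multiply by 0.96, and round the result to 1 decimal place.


All differentials: 23.5, 21.3, 13.7, 19.6, 14.0, 16.1, 7.6, 1.8
Sorted: 1.8, 7.6, 13.7, 14.0, 16.1, 19.6, 21.3, 23.5
Best 4: 1.8, 7.6, 13.7, 14.0
Average of best = 37.1 / 4 = 9.275
Raw index = 9.275 * 0.96 = 8.904
Handicap index = round(8.904, 1) = 8.9

8.9


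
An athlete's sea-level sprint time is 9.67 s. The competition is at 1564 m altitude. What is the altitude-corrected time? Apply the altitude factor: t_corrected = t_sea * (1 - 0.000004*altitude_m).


Correction factor = 1 - 0.000004 * 1564 = 0.993744
t_corrected = t_sea * factor = 9.67 * 0.993744
t_corrected = 9.6095 s

9.6095 s


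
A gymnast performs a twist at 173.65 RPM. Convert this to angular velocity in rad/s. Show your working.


omega = RPM * 2 * pi / 60
omega = 173.65 * 2 * 3.14159 / 60
omega = 1091.0751 / 60 = 18.1846 rad/s

18.1846 rad/s


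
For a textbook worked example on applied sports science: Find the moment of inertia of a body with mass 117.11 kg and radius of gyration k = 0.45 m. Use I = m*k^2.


I = m * k^2
I = 117.11 * 0.45^2
I = 117.11 * 0.2025 = 23.7148 kg*m^2

23.7148 kg*m^2


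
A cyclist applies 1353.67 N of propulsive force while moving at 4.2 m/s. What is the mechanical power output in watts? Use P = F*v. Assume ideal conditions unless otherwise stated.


P = F * v
P = 1353.67 * 4.2
P = 5685.414 W

5685.414 W


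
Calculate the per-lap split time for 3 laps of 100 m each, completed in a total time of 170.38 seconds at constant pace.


Split time = total_time / n_laps = 170.38 / 3
Split time = 56.7933 s per lap

56.7933 s


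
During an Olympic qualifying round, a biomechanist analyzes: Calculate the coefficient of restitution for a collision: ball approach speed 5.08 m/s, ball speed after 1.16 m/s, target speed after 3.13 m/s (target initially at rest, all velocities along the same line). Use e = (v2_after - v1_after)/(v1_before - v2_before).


e = (v2_after - v1_after) / (v1_before - v2_before)
Numerator = 3.13 - 1.16 = 1.97
Denominator = 5.08 - 0 = 5.08
e = 1.97 / 5.08 = 0.3878

0.3878


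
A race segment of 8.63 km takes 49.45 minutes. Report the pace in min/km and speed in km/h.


Pace = time / distance = 49.45 min / 8.63 km = 5.73 min/km
Speed = distance / time_in_hours = 8.63 / 0.8242 hr
Speed = 10.4712 km/h

5.73 min/km, 10.4712 km/h


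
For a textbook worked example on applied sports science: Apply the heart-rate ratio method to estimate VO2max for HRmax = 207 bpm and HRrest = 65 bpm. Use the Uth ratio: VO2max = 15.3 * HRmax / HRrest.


VO2max = 15.3 * HRmax / HRrest
VO2max = 15.3 * 207 / 65
VO2max = 3167.1 / 65 = 48.7246 mL/kg/min

48.7246 mL/kg/min


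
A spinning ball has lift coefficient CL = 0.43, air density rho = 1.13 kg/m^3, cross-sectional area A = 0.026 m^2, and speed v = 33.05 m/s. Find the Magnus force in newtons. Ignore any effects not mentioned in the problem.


FM = 0.5 * CL * rho * A * v^2
FM = 0.5 * 0.43 * 1.13 * 0.026 * 33.05^2
v^2 = 1092.3025
FM = 0.5 * 0.43 * 1.13 * 0.026 * 1092.3025 = 6.8997 N

6.8997 N


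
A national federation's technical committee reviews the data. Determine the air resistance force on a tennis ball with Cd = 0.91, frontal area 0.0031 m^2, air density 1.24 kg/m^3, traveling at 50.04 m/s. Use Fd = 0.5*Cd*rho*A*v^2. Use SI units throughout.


Fd = 0.5 * Cd * rho * A * v^2
Fd = 0.5 * 0.91 * 1.24 * 0.0031 * 50.04^2
v^2 = 2504.0016
Fd = 0.5 * 0.91 * 1.24 * 0.0031 * 2504.0016 = 4.3795 N

4.3795 N


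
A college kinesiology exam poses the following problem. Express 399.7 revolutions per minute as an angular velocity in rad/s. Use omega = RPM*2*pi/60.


omega = RPM * 2 * pi / 60
omega = 399.7 * 2 * 3.14159 / 60
omega = 2511.3892 / 60 = 41.8565 rad/s

41.8565 rad/s


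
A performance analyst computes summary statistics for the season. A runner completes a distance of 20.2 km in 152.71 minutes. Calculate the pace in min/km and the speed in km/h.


Pace = time / distance = 152.71 min / 20.2 km = 7.5599 min/km
Speed = distance / time_in_hours = 20.2 / 2.5452 hr
Speed = 7.9366 km/h

7.5599 min/km, 7.9366 km/h


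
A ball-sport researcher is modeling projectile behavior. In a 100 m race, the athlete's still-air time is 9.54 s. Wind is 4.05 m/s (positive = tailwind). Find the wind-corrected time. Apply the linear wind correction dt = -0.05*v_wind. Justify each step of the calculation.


dt = -0.05 * v_wind = -0.05 * 4.05 = -0.2025 s
t_corrected = t_still + dt = 9.54 + (-0.2025)
t_corrected = 9.3375 s

9.3375 s


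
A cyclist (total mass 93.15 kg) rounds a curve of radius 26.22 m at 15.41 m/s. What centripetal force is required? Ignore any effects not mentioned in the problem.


Fc = m * v^2 / r
v^2 = 15.41^2 = 237.4681
Fc = 93.15 * 237.4681 / 26.22
Fc = 22120.1535 / 26.22 = 843.6367 N

843.6367 N


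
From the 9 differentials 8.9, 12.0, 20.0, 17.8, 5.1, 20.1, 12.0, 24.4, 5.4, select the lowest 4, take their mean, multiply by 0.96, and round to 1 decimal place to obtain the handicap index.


All differentials: 8.9, 12.0, 20.0, 17.8, 5.1, 20.1, 12.0, 24.4, 5.4
Sorted: 5.1, 5.4, 8.9, 12.0, 12.0, 17.8, 20.0, 20.1, 24.4
Best 4: 5.1, 5.4, 8.9, 12.0
Average of best = 31.4 / 4 = 7.85
Raw index = 7.85 * 0.96 = 7.536
Handicap index = round(7.536, 1) = 7.5

7.5


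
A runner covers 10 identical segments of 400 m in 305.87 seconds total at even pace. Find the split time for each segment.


Split time = total_time / n_laps = 305.87 / 10
Split time = 30.587 s per lap

30.587 s


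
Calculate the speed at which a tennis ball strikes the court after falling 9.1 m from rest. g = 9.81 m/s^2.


v = sqrt(2 * g * h)
v = sqrt(2 * 9.81 * 9.1)
v = sqrt(178.542) = 13.362 m/s

13.362 m/s


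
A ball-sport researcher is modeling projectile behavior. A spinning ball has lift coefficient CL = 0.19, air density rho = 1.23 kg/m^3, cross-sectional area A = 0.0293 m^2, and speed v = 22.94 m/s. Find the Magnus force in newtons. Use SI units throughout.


FM = 0.5 * CL * rho * A * v^2
FM = 0.5 * 0.19 * 1.23 * 0.0293 * 22.94^2
v^2 = 526.2436
FM = 0.5 * 0.19 * 1.23 * 0.0293 * 526.2436 = 1.8017 N

1.8017 N


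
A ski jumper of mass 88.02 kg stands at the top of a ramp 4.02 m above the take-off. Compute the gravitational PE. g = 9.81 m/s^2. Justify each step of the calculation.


PE = m * g * h
PE = 88.02 * 9.81 * 4.02
PE = 863.4762 * 4.02 = 3471.1743 J

3471.1743 J


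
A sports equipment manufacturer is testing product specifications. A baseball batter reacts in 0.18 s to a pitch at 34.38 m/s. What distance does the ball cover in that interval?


d = v * t
d = 34.38 * 0.18
d = 6.1884 m

6.1884 m


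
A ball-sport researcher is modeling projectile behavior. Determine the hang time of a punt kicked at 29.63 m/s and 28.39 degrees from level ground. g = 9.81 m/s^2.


T = 2*v*sin(theta)/g
sin(theta) = sin(28.39 deg) = 0.4755
T = 2*29.63*0.4755 / 9.81
T = 28.1764 / 9.81 = 2.8722 s

2.8722 s


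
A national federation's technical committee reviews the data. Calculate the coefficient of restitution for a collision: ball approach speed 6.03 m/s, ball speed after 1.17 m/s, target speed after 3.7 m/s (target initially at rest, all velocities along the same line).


e = (v2_after - v1_after) / (v1_before - v2_before)
Numerator = 3.7 - 1.17 = 2.53
Denominator = 6.03 - 0 = 6.03
e = 2.53 / 6.03 = 0.4196

0.4196


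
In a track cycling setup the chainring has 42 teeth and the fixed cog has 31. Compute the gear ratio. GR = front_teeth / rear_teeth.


GR = front_teeth / rear_teeth
GR = 42 / 31
GR = 1.3548

1.3548


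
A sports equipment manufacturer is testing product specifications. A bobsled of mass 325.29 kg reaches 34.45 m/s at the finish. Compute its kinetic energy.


KE = 0.5 * m * v^2
KE = 0.5 * 325.29 * 34.45^2
KE = 0.5 * 325.29 * 1186.8025 = 193027.4926 J

193027.4926 J


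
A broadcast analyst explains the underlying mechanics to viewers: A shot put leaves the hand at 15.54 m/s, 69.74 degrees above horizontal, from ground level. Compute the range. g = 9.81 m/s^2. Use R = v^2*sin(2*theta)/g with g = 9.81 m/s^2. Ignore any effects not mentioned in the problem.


R = v^2 * sin(2*theta) / g
Convert angle to radians: theta = 69.74 deg = 1.2172 rad
sin(2*theta) = sin(2.4344) = 0.6497
R = 15.54^2 * 0.6497 / 9.81
R = 241.4916 * 0.6497 / 9.81 = 15.9939 m

15.9939 m


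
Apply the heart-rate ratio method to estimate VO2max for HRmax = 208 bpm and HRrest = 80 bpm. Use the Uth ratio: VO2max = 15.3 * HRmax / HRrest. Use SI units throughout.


VO2max = 15.3 * HRmax / HRrest
VO2max = 15.3 * 208 / 80
VO2max = 3182.4 / 80 = 39.78 mL/kg/min

39.78 mL/kg/min


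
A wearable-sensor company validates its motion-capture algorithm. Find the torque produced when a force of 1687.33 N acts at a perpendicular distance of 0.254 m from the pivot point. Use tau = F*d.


tau = F * d
tau = 1687.33 * 0.254
tau = 428.5818 N*m

428.5818 N*m


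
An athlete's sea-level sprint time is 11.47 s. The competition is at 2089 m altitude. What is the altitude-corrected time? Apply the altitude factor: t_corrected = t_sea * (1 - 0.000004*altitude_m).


Correction factor = 1 - 0.000004 * 2089 = 0.991644
t_corrected = t_sea * factor = 11.47 * 0.991644
t_corrected = 11.3742 s

11.3742 s


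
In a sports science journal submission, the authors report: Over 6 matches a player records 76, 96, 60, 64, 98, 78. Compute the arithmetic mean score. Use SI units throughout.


Average = sum / n
Sum = 472
Average = 472 / 6 = 78.6667

78.6667


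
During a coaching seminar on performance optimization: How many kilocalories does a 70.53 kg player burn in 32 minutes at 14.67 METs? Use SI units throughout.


kcal = MET * mass * time_hr
Convert time: 32 min = 0.5333 hr
kcal = 14.67 * 70.53 * 0.5333
kcal = 551.8267 kcal

551.8267 kcal


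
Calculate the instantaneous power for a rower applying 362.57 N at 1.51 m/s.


P = F * v
P = 362.57 * 1.51
P = 547.4807 W

547.4807 W


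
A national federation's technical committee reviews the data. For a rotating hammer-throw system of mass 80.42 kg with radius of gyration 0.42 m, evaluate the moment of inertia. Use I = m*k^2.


I = m * k^2
I = 80.42 * 0.42^2
I = 80.42 * 0.1764 = 14.1861 kg*m^2

14.1861 kg*m^2


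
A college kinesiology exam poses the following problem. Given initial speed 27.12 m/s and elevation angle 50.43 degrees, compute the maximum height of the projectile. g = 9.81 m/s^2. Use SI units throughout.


H = (v*sin(theta))^2 / (2*g)
vy = v*sin(theta) = 27.12 * sin(50.43 deg) = 20.9054 m/s
H = vy^2 / (2*g) = 437.0344 / (2*9.81)
H = 437.0344 / 19.62 = 22.2749 m

22.2749 m


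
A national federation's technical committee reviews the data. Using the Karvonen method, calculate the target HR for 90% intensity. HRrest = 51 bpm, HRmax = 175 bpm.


Target = HRrest + pct*(HRmax - HRrest)
Heart rate reserve = HRmax - HRrest = 175 - 51 = 124 bpm
Fraction = 90% = 0.9
Target = 51 + 0.9 * 124
Target = 51 + 111.6 = 162.6 bpm

162.6 bpm


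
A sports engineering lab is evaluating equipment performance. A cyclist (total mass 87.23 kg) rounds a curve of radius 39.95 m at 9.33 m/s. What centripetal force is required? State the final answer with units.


Fc = m * v^2 / r
v^2 = 9.33^2 = 87.0489
Fc = 87.23 * 87.0489 / 39.95
Fc = 7593.2755 / 39.95 = 190.0695 N

190.0695 N


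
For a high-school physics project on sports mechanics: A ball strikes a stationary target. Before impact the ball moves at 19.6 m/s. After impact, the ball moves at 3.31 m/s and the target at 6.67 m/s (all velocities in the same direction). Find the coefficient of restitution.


e = (v2_after - v1_after) / (v1_before - v2_before)
Numerator = 6.67 - 3.31 = 3.36
Denominator = 19.6 - 0 = 19.6
e = 3.36 / 19.6 = 0.1714

0.1714


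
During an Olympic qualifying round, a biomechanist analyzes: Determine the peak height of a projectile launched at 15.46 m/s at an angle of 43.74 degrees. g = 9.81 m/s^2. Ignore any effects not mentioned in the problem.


H = (v*sin(theta))^2 / (2*g)
vy = v*sin(theta) = 15.46 * sin(43.74 deg) = 10.6888 m/s
H = vy^2 / (2*g) = 114.2514 / (2*9.81)
H = 114.2514 / 19.62 = 5.8232 m

5.8232 m


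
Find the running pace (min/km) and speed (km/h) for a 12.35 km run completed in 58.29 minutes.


Pace = time / distance = 58.29 min / 12.35 km = 4.7198 min/km
Speed = distance / time_in_hours = 12.35 / 0.9715 hr
Speed = 12.7123 km/h

4.7198 min/km, 12.7123 km/h


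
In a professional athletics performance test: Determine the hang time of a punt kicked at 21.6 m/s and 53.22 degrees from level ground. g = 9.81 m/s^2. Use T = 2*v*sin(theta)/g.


T = 2*v*sin(theta)/g
sin(theta) = sin(53.22 deg) = 0.8009
T = 2*21.6*0.8009 / 9.81
T = 34.6006 / 9.81 = 3.5271 s

3.5271 s


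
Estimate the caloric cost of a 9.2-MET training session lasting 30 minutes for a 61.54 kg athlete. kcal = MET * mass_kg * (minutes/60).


kcal = MET * mass * time_hr
Convert time: 30 min = 0.5 hr
kcal = 9.2 * 61.54 * 0.5
kcal = 283.084 kcal

283.084 kcal


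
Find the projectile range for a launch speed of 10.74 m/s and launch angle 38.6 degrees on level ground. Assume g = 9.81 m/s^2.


R = v^2 * sin(2*theta) / g
Convert angle to radians: theta = 38.6 deg = 0.6737 rad
sin(2*theta) = sin(1.3474) = 0.9751
R = 10.74^2 * 0.9751 / 9.81
R = 115.3476 * 0.9751 / 9.81 = 11.466 m

11.466 m


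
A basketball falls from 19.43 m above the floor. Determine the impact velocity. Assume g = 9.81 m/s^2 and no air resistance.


v = sqrt(2 * g * h)
v = sqrt(2 * 9.81 * 19.43)
v = sqrt(381.2166) = 19.5248 m/s

19.5248 m/s


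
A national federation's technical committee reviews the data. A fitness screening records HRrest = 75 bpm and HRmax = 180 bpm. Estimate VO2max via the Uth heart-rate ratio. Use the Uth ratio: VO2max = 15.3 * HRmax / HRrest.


VO2max = 15.3 * HRmax / HRrest
VO2max = 15.3 * 180 / 75
VO2max = 2754 / 75 = 36.72 mL/kg/min

36.72 mL/kg/min


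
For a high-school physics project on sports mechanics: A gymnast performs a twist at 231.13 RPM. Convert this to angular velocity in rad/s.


omega = RPM * 2 * pi / 60
omega = 231.13 * 2 * 3.14159 / 60
omega = 1452.2326 / 60 = 24.2039 rad/s

24.2039 rad/s


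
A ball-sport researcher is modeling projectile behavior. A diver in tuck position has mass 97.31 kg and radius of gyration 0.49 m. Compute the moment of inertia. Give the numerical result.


I = m * k^2
I = 97.31 * 0.49^2
I = 97.31 * 0.2401 = 23.3641 kg*m^2

23.3641 kg*m^2


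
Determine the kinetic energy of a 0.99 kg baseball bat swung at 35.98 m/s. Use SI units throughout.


KE = 0.5 * m * v^2
KE = 0.5 * 0.99 * 35.98^2
KE = 0.5 * 0.99 * 1294.5604 = 640.8074 J

640.8074 J


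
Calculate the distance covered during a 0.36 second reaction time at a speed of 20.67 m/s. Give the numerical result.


d = v * t
d = 20.67 * 0.36
d = 7.4412 m

7.4412 m


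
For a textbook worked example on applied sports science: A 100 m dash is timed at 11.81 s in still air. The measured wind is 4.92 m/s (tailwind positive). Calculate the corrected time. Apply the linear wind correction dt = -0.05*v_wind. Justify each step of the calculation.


dt = -0.05 * v_wind = -0.05 * 4.92 = -0.246 s
t_corrected = t_still + dt = 11.81 + (-0.246)
t_corrected = 11.564 s

11.564 s


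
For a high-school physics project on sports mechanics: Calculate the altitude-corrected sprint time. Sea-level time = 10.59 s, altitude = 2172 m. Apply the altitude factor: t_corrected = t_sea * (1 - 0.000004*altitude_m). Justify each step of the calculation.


Correction factor = 1 - 0.000004 * 2172 = 0.991312
t_corrected = t_sea * factor = 10.59 * 0.991312
t_corrected = 10.498 s

10.498 s


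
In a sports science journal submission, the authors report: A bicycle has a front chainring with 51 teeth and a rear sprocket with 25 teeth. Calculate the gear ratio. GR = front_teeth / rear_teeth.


GR = front_teeth / rear_teeth
GR = 51 / 25
GR = 2.04

2.04


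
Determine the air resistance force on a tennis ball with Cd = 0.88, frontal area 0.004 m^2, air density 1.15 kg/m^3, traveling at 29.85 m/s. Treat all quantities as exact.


Fd = 0.5 * Cd * rho * A * v^2
Fd = 0.5 * 0.88 * 1.15 * 0.004 * 29.85^2
v^2 = 891.0225
Fd = 0.5 * 0.88 * 1.15 * 0.004 * 891.0225 = 1.8034 N

1.8034 N


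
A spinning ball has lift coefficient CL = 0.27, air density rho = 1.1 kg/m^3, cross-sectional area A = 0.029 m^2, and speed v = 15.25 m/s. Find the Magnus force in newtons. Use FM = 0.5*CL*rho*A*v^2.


FM = 0.5 * CL * rho * A * v^2
FM = 0.5 * 0.27 * 1.1 * 0.029 * 15.25^2
v^2 = 232.5625
FM = 0.5 * 0.27 * 1.1 * 0.029 * 232.5625 = 1.0015 N

1.0015 N


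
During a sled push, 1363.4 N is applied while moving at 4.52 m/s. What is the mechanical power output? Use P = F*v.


P = F * v
P = 1363.4 * 4.52
P = 6162.568 W

6162.568 W


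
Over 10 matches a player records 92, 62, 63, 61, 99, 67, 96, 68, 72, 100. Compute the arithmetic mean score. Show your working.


Average = sum / n
Sum = 780
Average = 780 / 10 = 78

78


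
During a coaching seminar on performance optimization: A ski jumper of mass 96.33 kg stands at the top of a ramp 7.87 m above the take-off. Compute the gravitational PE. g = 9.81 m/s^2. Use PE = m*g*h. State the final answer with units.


PE = m * g * h
PE = 96.33 * 9.81 * 7.87
PE = 944.9973 * 7.87 = 7437.1288 J

7437.1288 J


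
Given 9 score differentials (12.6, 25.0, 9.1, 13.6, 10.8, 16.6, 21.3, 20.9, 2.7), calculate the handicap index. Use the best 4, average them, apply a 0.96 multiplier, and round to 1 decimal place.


All differentials: 12.6, 25.0, 9.1, 13.6, 10.8, 16.6, 21.3, 20.9, 2.7
Sorted: 2.7, 9.1, 10.8, 12.6, 13.6, 16.6, 20.9, 21.3, 25.0
Best 4: 2.7, 9.1, 10.8, 12.6
Average of best = 35.2 / 4 = 8.8
Raw index = 8.8 * 0.96 = 8.448
Handicap index = round(8.448, 1) = 8.4

8.4


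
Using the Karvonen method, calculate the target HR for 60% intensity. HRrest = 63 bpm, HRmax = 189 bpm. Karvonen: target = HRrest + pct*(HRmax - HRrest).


Target = HRrest + pct*(HRmax - HRrest)
Heart rate reserve = HRmax - HRrest = 189 - 63 = 126 bpm
Fraction = 60% = 0.6
Target = 63 + 0.6 * 126
Target = 63 + 75.6 = 138.6 bpm

138.6 bpm


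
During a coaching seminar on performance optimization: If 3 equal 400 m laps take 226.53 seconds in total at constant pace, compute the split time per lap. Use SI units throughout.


Split time = total_time / n_laps = 226.53 / 3
Split time = 75.51 s per lap

75.51 s


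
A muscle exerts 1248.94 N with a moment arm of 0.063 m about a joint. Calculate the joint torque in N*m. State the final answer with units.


tau = F * d
tau = 1248.94 * 0.063
tau = 78.6832 N*m

78.6832 N*m


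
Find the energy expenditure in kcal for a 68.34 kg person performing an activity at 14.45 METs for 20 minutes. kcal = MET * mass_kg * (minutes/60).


kcal = MET * mass * time_hr
Convert time: 20 min = 0.3333 hr
kcal = 14.45 * 68.34 * 0.3333
kcal = 329.171 kcal

329.171 kcal


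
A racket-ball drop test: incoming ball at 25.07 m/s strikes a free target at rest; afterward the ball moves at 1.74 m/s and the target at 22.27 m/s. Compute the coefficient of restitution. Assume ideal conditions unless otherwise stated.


e = (v2_after - v1_after) / (v1_before - v2_before)
Numerator = 22.27 - 1.74 = 20.53
Denominator = 25.07 - 0 = 25.07
e = 20.53 / 25.07 = 0.8189

0.8189


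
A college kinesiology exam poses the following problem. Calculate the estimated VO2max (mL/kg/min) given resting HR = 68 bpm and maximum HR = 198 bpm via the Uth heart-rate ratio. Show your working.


VO2max = 15.3 * HRmax / HRrest
VO2max = 15.3 * 198 / 68
VO2max = 3029.4 / 68 = 44.55 mL/kg/min

44.55 mL/kg/min


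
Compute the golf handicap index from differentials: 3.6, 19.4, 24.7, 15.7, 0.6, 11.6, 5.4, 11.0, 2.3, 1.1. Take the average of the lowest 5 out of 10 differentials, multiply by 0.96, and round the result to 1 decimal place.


All differentials: 3.6, 19.4, 24.7, 15.7, 0.6, 11.6, 5.4, 11.0, 2.3, 1.1
Sorted: 0.6, 1.1, 2.3, 3.6, 5.4, 11.0, 11.6, 15.7, 19.4, 24.7
Best 5: 0.6, 1.1, 2.3, 3.6, 5.4
Average of best = 13 / 5 = 2.6
Raw index = 2.6 * 0.96 = 2.496
Handicap index = round(2.496, 1) = 2.5

2.5


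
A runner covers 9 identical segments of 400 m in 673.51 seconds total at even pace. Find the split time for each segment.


Split time = total_time / n_laps = 673.51 / 9
Split time = 74.8344 s per lap

74.8344 s


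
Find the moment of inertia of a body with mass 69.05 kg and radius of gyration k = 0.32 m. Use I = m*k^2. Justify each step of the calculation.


I = m * k^2
I = 69.05 * 0.32^2
I = 69.05 * 0.1024 = 7.0707 kg*m^2

7.0707 kg*m^2


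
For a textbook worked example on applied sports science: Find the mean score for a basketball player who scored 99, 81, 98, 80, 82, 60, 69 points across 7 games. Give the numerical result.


Average = sum / n
Sum = 569
Average = 569 / 7 = 81.2857

81.2857


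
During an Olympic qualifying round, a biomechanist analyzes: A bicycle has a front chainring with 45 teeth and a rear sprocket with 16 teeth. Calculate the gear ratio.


GR = front_teeth / rear_teeth
GR = 45 / 16
GR = 2.8125

2.8125


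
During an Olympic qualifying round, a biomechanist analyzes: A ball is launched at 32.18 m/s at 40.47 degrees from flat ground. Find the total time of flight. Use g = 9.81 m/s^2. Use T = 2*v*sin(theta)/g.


T = 2*v*sin(theta)/g
sin(theta) = sin(40.47 deg) = 0.649
T = 2*32.18*0.649 / 9.81
T = 41.7728 / 9.81 = 4.2582 s

4.2582 s


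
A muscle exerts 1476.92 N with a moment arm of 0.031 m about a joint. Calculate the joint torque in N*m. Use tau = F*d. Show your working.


tau = F * d
tau = 1476.92 * 0.031
tau = 45.7845 N*m

45.7845 N*m


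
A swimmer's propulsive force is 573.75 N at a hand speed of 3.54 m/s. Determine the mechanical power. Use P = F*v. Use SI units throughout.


P = F * v
P = 573.75 * 3.54
P = 2031.075 W

2031.075 W


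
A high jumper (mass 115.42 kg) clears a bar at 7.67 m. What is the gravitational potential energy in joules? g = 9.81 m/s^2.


PE = m * g * h
PE = 115.42 * 9.81 * 7.67
PE = 1132.2702 * 7.67 = 8684.5124 J

8684.5124 J


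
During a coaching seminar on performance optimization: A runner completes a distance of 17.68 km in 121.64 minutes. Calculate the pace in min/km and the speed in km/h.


Pace = time / distance = 121.64 min / 17.68 km = 6.8801 min/km
Speed = distance / time_in_hours = 17.68 / 2.0273 hr
Speed = 8.7208 km/h

6.8801 min/km, 8.7208 km/h


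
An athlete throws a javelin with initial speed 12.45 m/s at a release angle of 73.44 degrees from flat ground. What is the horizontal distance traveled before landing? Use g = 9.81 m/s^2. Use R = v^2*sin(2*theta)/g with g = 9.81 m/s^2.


R = v^2 * sin(2*theta) / g
Convert angle to radians: theta = 73.44 deg = 1.2818 rad
sin(2*theta) = sin(2.5635) = 0.5464
R = 12.45^2 * 0.5464 / 9.81
R = 155.0025 * 0.5464 / 9.81 = 8.6333 m

8.6333 m
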